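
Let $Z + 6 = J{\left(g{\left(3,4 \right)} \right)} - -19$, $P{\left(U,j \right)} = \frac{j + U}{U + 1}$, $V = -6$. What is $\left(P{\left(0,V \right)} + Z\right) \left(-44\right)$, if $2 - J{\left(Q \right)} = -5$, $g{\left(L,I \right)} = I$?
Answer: $-616$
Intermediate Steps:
$J{\left(Q \right)} = 7$ ($J{\left(Q \right)} = 2 - -5 = 2 + 5 = 7$)
$P{\left(U,j \right)} = \frac{U + j}{1 + U}$
$Z = 20$ ($Z = -6 + \left(7 - -19\right) = -6 + \left(7 + 19\right) = -6 + 26 = 20$)
$\left(P{\left(0,V \right)} + Z\right) \left(-44\right) = \left(\frac{0 - 6}{1 + 0} + 20\right) \left(-44\right) = \left(1^{-1} \left(-6\right) + 20\right) \left(-44\right) = \left(1 \left(-6\right) + 20\right) \left(-44\right) = \left(-6 + 20\right) \left(-44\right) = 14 \left(-44\right) = -616$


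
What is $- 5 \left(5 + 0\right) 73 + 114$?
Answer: $-1711$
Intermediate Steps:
$- 5 \left(5 + 0\right) 73 + 114 = \left(-5\right) 5 \cdot 73 + 114 = \left(-25\right) 73 + 114 = -1825 + 114 = -1711$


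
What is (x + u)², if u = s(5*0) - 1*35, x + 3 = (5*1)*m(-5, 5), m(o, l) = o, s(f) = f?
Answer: 3969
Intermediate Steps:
x = -28 (x = -3 + (5*1)*(-5) = -3 + 5*(-5) = -3 - 25 = -28)
u = -35 (u = 5*0 - 1*35 = 0 - 35 = -35)
(x + u)² = (-28 - 35)² = (-63)² = 3969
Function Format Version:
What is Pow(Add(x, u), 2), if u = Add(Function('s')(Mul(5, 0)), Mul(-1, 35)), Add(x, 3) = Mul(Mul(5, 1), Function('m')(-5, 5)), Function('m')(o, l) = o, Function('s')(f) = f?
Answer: 3969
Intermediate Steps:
x = -28 (x = Add(-3, Mul(Mul(5, 1), -5)) = Add(-3, Mul(5, -5)) = Add(-3, -25) = -28)
u = -35 (u = Add(Mul(5, 0), Mul(-1, 35)) = Add(0, -35) = -35)
Pow(Add(x, u), 2) = Pow(Add(-28, -35), 2) = Pow(-63, 2) = 3969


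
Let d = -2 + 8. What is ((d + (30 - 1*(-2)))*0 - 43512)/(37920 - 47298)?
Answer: 7252/1563 ≈ 4.6398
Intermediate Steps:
d = 6
((d + (30 - 1*(-2)))*0 - 43512)/(37920 - 47298) = ((6 + (30 - 1*(-2)))*0 - 43512)/(37920 - 47298) = ((6 + (30 + 2))*0 - 43512)/(-9378) = ((6 + 32)*0 - 43512)*(-1/9378) = (38*0 - 43512)*(-1/9378) = (0 - 43512)*(-1/9378) = -43512*(-1/9378) = 7252/1563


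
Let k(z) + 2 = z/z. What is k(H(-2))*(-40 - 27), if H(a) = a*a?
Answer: 67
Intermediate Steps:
H(a) = a**2
k(z) = -1 (k(z) = -2 + z/z = -2 + 1 = -1)
k(H(-2))*(-40 - 27) = -(-40 - 27) = -1*(-67) = 67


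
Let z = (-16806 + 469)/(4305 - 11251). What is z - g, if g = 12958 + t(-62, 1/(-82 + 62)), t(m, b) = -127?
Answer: -89107789/6946 ≈ -12829.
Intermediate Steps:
z = 16337/6946 (z = -16337/(-6946) = -16337*(-1/6946) = 16337/6946 ≈ 2.3520)
g = 12831 (g = 12958 - 127 = 12831)
z - g = 16337/6946 - 1*12831 = 16337/6946 - 12831 = -89107789/6946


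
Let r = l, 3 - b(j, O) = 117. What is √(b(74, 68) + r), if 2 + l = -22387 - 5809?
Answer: 2*I*√7078 ≈ 168.26*I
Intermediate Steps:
l = -28198 (l = -2 + (-22387 - 5809) = -2 - 28196 = -28198)
b(j, O) = -114 (b(j, O) = 3 - 1*117 = 3 - 117 = -114)
r = -28198
√(b(74, 68) + r) = √(-114 - 28198) = √(-28312) = 2*I*√7078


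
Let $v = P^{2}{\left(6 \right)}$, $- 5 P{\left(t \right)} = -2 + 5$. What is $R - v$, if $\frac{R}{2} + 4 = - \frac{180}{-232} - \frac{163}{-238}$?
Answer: $- \frac{469209}{86275} \approx -5.4385$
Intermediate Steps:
$R = - \frac{17526}{3451}$ ($R = -8 + 2 \left(- \frac{180}{-232} - \frac{163}{-238}\right) = -8 + 2 \left(\left(-180\right) \left(- \frac{1}{232}\right) - - \frac{163}{238}\right) = -8 + 2 \left(\frac{45}{58} + \frac{163}{238}\right) = -8 + 2 \cdot \frac{5041}{3451} = -8 + \frac{10082}{3451} = - \frac{17526}{3451} \approx -5.0785$)
$P{\left(t \right)} = - \frac{3}{5}$ ($P{\left(t \right)} = - \frac{-2 + 5}{5} = \left(- \frac{1}{5}\right) 3 = - \frac{3}{5}$)
$v = \frac{9}{25}$ ($v = \left(- \frac{3}{5}\right)^{2} = \frac{9}{25} \approx 0.36$)
$R - v = - \frac{17526}{3451} - \frac{9}{25} = - \frac{469209}{86275}$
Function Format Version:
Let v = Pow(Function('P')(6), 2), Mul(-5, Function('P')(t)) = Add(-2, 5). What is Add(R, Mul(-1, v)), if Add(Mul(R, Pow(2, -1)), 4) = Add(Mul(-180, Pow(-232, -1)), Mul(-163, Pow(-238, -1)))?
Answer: Rational(-469209, 86275) ≈ -5.4385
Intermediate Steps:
R = Rational(-17526, 3451) (R = Add(-8, Mul(2, Add(Mul(-180, Pow(-232, -1)), Mul(-163, Pow(-238, -1))))) = Add(-8, Mul(2, Add(Mul(-180, Rational(-1, 232)), Mul(-163, Rational(-1, 238))))) = Add(-8, Mul(2, Add(Rational(45, 58), Rational(163, 238)))) = Add(-8, Mul(2, Rational(5041, 3451))) = Add(-8, Rational(10082, 3451)) = Rational(-17526, 3451) ≈ -5.0785)
Function('P')(t) = Rational(-3, 5) (Function('P')(t) = Mul(Rational(-1, 5), Add(-2, 5)) = Mul(Rational(-1, 5), 3) = Rational(-3, 5))
v = Rational(9, 25) (v = Pow(Rational(-3, 5), 2) = Rational(9, 25) ≈ 0.36000)
Add(R, Mul(-1, v)) = Add(Rational(-17526, 3451), Mul(-1, Rational(9, 25))) = Add(Rational(-17526, 3451), Rational(-9, 25)) = Rational(-469209, 86275)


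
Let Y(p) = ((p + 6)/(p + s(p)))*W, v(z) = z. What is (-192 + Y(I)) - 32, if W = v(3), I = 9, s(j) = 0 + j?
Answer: -443/2 ≈ -221.50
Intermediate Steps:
s(j) = j
W = 3
Y(p) = 3*(6 + p)/(2*p) (Y(p) = ((p + 6)/(p + p))*3 = ((6 + p)/((2*p)))*3 = ((6 + p)*(1/(2*p)))*3 = ((6 + p)/(2*p))*3 = 3*(6 + p)/(2*p))
(-192 + Y(I)) - 32 = (-192 + (3/2 + 9/9)) - 32 = (-192 + (3/2 + 9*(1/9))) - 32 = (-192 + (3/2 + 1)) - 32 = (-192 + 5/2) - 32 = -379/2 - 32 = -443/2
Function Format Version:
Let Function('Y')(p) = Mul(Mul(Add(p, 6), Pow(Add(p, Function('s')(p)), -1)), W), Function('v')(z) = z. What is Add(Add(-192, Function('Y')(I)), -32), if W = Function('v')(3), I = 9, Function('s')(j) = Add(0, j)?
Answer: Rational(-443, 2) ≈ -221.50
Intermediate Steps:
Function('s')(j) = j
W = 3
Function('Y')(p) = Mul(Rational(3, 2), Pow(p, -1), Add(6, p)) (Function('Y')(p) = Mul(Mul(Add(p, 6), Pow(Add(p, p), -1)), 3) = Mul(Mul(Add(6, p), Pow(Mul(2, p), -1)), 3) = Mul(Mul(Add(6, p), Mul(Rational(1, 2), Pow(p, -1))), 3) = Mul(Mul(Rational(1, 2), Pow(p, -1), Add(6, p)), 3) = Mul(Rational(3, 2), Pow(p, -1), Add(6, p)))
Add(Add(-192, Function('Y')(I)), -32) = Add(Add(-192, Add(Rational(3, 2), Mul(9, Pow(9, -1)))), -32) = Add(Add(-192, Add(Rational(3, 2), Mul(9, Rational(1, 9)))), -32) = Add(Add(-192, Add(Rational(3, 2), 1)), -32) = Add(Add(-192, Rational(5, 2)), -32) = Add(Rational(-379, 2), -32) = Rational(-443, 2)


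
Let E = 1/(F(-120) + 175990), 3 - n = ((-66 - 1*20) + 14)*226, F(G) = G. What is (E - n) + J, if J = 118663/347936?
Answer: -497935431599127/30595752160 ≈ -16275.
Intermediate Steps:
n = 16275 (n = 3 - ((-66 - 1*20) + 14)*226 = 3 - ((-66 - 20) + 14)*226 = 3 - (-86 + 14)*226 = 3 - (-72)*226 = 3 - 1*(-16272) = 3 + 16272 = 16275)
E = 1/175870 (E = 1/(-120 + 175990) = 1/175870 ≈ 5.6860e-6)
J = 118663/347936 (J = 118663*(1/347936) = 118663/347936 ≈ 0.34105)
(E - n) + J = (1/175870 - 1*16275) + 118663/347936 = (1/175870 - 16275) + 118663/347936 = -2862284249/175870 + 118663/347936 = -497935431599127/30595752160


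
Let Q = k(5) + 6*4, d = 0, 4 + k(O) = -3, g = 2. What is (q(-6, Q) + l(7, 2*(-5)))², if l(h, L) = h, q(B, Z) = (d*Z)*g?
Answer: 49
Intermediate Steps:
k(O) = -7 (k(O) = -4 - 3 = -7)
Q = 17 (Q = -7 + 6*4 = -7 + 24 = 17)
q(B, Z) = 0 (q(B, Z) = (0*Z)*2 = 0*2 = 0)
(q(-6, Q) + l(7, 2*(-5)))² = (0 + 7)² = 7² = 49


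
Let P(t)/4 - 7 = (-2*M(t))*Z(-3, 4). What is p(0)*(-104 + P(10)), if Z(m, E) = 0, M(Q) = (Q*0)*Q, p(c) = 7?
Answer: -532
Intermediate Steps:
M(Q) = 0 (M(Q) = 0*Q = 0)
P(t) = 28 (P(t) = 28 + 4*(-2*0*0) = 28 + 4*(0*0) = 28 + 4*0 = 28 + 0 = 28)
p(0)*(-104 + P(10)) = 7*(-104 + 28) = 7*(-76) = -532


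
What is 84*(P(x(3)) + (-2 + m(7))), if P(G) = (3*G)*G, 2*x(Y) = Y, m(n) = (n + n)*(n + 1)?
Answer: 9807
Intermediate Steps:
m(n) = 2*n*(1 + n) (m(n) = (2*n)*(1 + n) = 2*n*(1 + n))
x(Y) = Y/2
P(G) = 3*G**2
84*(P(x(3)) + (-2 + m(7))) = 84*(3*((1/2)*3)**2 + (-2 + 2*7*(1 + 7))) = 84*(3*(3/2)**2 + (-2 + 2*7*8)) = 84*(3*(9/4) + (-2 + 112)) = 84*(27/4 + 110) = 84*(467/4) = 9807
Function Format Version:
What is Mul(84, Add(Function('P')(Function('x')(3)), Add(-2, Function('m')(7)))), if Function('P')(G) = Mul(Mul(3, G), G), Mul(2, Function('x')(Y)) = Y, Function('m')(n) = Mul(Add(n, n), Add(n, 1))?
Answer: 9807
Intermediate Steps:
Function('m')(n) = Mul(2, n, Add(1, n)) (Function('m')(n) = Mul(Mul(2, n), Add(1, n)) = Mul(2, n, Add(1, n)))
Function('x')(Y) = Mul(Rational(1, 2), Y)
Function('P')(G) = Mul(3, Pow(G, 2))
Mul(84, Add(Function('P')(Function('x')(3)), Add(-2, Function('m')(7)))) = Mul(84, Add(Mul(3, Pow(Mul(Rational(1, 2), 3), 2)), Add(-2, Mul(2, 7, Add(1, 7))))) = Mul(84, Add(Mul(3, Pow(Rational(3, 2), 2)), Add(-2, Mul(2, 7, 8)))) = Mul(84, Add(Mul(3, Rational(9, 4)), Add(-2, 112))) = Mul(84, Add(Rational(27, 4), 110)) = Mul(84, Rational(467, 4)) = 9807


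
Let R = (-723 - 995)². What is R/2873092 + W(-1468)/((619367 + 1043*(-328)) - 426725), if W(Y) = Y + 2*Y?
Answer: 56724222157/53677259563 ≈ 1.0568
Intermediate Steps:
W(Y) = 3*Y
R = 2951524 (R = (-1718)² = 2951524)
R/2873092 + W(-1468)/((619367 + 1043*(-328)) - 426725) = 2951524/2873092 + (3*(-1468))/((619367 + 1043*(-328)) - 426725) = 2951524*(1/2873092) - 4404/((619367 - 342104) - 426725) = 737881/718273 - 4404/(277263 - 426725) = 737881/718273 - 4404/(-149462) = 737881/718273 - 4404*(-1/149462) = 737881/718273 + 2202/74731 = 56724222157/53677259563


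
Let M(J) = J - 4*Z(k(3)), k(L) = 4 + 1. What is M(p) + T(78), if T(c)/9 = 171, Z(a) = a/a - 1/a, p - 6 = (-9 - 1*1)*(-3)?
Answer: 7859/5 ≈ 1571.8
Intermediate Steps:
k(L) = 5
p = 36 (p = 6 + (-9 - 1*1)*(-3) = 6 + (-9 - 1)*(-3) = 6 - 10*(-3) = 6 + 30 = 36)
Z(a) = 1 - 1/a
T(c) = 1539 (T(c) = 9*171 = 1539)
M(J) = -16/5 + J (M(J) = J - 4*(-1 + 5)/5 = J - 4*4/5 = J - 4*⅘ = J - 16/5 = -16/5 + J)
M(p) + T(78) = (-16/5 + 36) + 1539 = 164/5 + 1539 = 7859/5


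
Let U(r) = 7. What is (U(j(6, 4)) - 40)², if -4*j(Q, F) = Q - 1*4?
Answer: 1089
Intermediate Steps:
j(Q, F) = 1 - Q/4 (j(Q, F) = -(Q - 1*4)/4 = -(Q - 4)/4 = -(-4 + Q)/4 = 1 - Q/4)
(U(j(6, 4)) - 40)² = (7 - 40)² = (-33)² = 1089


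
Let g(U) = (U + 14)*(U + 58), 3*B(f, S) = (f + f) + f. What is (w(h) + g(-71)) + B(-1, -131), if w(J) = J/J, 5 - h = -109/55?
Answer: 741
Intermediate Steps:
h = 384/55 (h = 5 - (-109)/55 = 5 - 1*(-109/55) = 5 + 109/55 = 384/55 ≈ 6.9818)
B(f, S) = f (B(f, S) = ((f + f) + f)/3 = (2*f + f)/3 = (3*f)/3 = f)
w(J) = 1
g(U) = (14 + U)*(58 + U)
(w(h) + g(-71)) + B(-1, -131) = (1 + (812 + (-71)**2 + 72*(-71))) - 1 = (1 + (812 + 5041 - 5112)) - 1 = (1 + 741) - 1 = 742 - 1 = 741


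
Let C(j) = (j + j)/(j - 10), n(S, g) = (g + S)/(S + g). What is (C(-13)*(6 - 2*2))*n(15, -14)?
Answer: 52/23 ≈ 2.2609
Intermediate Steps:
n(S, g) = 1 (n(S, g) = (S + g)/(S + g) = 1)
C(j) = 2*j/(-10 + j) (C(j) = (2*j)/(-10 + j) = 2*j/(-10 + j))
(C(-13)*(6 - 2*2))*n(15, -14) = ((2*(-13)/(-10 - 13))*(6 - 2*2))*1 = ((2*(-13)/(-23))*(6 - 4))*1 = ((2*(-13)*(-1/23))*2)*1 = ((26/23)*2)*1 = (52/23)*1 = 52/23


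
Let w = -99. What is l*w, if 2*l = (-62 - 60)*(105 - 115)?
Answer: -60390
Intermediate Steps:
l = 610 (l = ((-62 - 60)*(105 - 115))/2 = (-122*(-10))/2 = (1/2)*1220 = 610)
l*w = 610*(-99) = -60390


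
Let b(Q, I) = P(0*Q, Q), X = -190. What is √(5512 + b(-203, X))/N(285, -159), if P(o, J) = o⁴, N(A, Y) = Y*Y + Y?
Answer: √1378/12561 ≈ 0.0029553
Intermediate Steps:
N(A, Y) = Y + Y² (N(A, Y) = Y² + Y = Y + Y²)
b(Q, I) = 0 (b(Q, I) = (0*Q)⁴ = 0⁴ = 0)
√(5512 + b(-203, X))/N(285, -159) = √(5512 + 0)/((-159*(1 - 159))) = √5512/((-159*(-158))) = (2*√1378)/25122 = (2*√1378)*(1/25122) = √1378/12561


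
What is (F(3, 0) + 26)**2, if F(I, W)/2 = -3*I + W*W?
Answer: 64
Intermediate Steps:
F(I, W) = -6*I + 2*W**2 (F(I, W) = 2*(-3*I + W*W) = 2*(-3*I + W**2) = 2*(W**2 - 3*I) = -6*I + 2*W**2)
(F(3, 0) + 26)**2 = ((-6*3 + 2*0**2) + 26)**2 = ((-18 + 2*0) + 26)**2 = ((-18 + 0) + 26)**2 = (-18 + 26)**2 = 8**2 = 64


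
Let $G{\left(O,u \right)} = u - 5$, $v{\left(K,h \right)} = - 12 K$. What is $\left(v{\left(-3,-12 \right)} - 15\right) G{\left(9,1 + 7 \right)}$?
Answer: $63$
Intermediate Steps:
$G{\left(O,u \right)} = -5 + u$
$\left(v{\left(-3,-12 \right)} - 15\right) G{\left(9,1 + 7 \right)} = \left(\left(-12\right) \left(-3\right) - 15\right) \left(-5 + \left(1 + 7\right)\right) = \left(36 - 15\right) \left(-5 + 8\right) = 21 \cdot 3 = 63$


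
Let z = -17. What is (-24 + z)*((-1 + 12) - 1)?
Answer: -410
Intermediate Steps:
(-24 + z)*((-1 + 12) - 1) = (-24 - 17)*((-1 + 12) - 1) = -41*(11 - 1) = -41*10 = -410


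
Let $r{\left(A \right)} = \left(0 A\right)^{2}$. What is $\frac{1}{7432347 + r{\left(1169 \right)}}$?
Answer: $\frac{1}{7432347} \approx 1.3455 \cdot 10^{-7}$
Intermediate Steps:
$r{\left(A \right)} = 0$ ($r{\left(A \right)} = 0^{2} = 0$)
$\frac{1}{7432347 + r{\left(1169 \right)}} = \frac{1}{7432347 + 0} = \frac{1}{7432347}$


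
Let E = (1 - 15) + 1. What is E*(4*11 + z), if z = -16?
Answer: -364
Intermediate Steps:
E = -13 (E = -14 + 1 = -13)
E*(4*11 + z) = -13*(4*11 - 16) = -13*(44 - 16) = -13*28 = -364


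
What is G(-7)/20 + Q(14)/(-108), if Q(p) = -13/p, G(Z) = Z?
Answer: -2581/7560 ≈ -0.34140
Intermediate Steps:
G(-7)/20 + Q(14)/(-108) = -7/20 - 13/14/(-108) = -7*1/20 - 13*1/14*(-1/108) = -7/20 - 13/14*(-1/108) = -7/20 + 13/1512 = -2581/7560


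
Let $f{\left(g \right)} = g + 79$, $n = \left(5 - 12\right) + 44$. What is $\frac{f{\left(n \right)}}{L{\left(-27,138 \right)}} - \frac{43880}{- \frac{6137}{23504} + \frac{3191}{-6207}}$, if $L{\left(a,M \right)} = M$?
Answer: $\frac{441718595602294}{7803459987} \approx 56606.0$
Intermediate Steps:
$n = 37$ ($n = \left(5 - 12\right) + 44 = -7 + 44 = 37$)
$f{\left(g \right)} = 79 + g$
$\frac{f{\left(n \right)}}{L{\left(-27,138 \right)}} - \frac{43880}{- \frac{6137}{23504} + \frac{3191}{-6207}} = \frac{79 + 37}{138} - \frac{43880}{- \frac{6137}{23504} + \frac{3191}{-6207}} = 116 \cdot \frac{1}{138} - \frac{43880}{\left(-6137\right) \frac{1}{23504} + 3191 \left(- \frac{1}{6207}\right)} = \frac{58}{69} - \frac{43880}{- \frac{6137}{23504} - \frac{3191}{6207}} = \frac{58}{69} - \frac{43880}{- \frac{113093623}{145889328}} = \frac{58}{69} - - \frac{6401623712640}{113093623} = \frac{58}{69} + \frac{6401623712640}{113093623} = \frac{441718595602294}{7803459987}$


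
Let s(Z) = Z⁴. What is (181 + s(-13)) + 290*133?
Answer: 67312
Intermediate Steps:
(181 + s(-13)) + 290*133 = (181 + (-13)⁴) + 290*133 = (181 + 28561) + 38570 = 28742 + 38570 = 67312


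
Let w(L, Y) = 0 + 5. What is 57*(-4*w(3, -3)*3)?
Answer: -3420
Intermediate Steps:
w(L, Y) = 5
57*(-4*w(3, -3)*3) = 57*(-4*5*3) = 57*(-20*3) = 57*(-60) = -3420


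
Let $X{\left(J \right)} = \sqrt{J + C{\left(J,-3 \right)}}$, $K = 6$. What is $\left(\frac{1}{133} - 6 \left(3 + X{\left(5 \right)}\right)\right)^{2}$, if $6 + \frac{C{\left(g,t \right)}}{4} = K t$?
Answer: $- \frac{52222715}{17689} + \frac{28716 i \sqrt{91}}{133} \approx -2952.3 + 2059.6 i$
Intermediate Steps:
$C{\left(g,t \right)} = -24 + 24 t$ ($C{\left(g,t \right)} = -24 + 4 \cdot 6 t = -24 + 24 t$)
$X{\left(J \right)} = \sqrt{-96 + J}$ ($X{\left(J \right)} = \sqrt{J + \left(-24 + 24 \left(-3\right)\right)} = \sqrt{J - 96} = \sqrt{-96 + J}$)
$\left(\frac{1}{133} - 6 \left(3 + X{\left(5 \right)}\right)\right)^{2} = \left(\frac{1}{133} - 6 \left(3 + \sqrt{-96 + 5}\right)\right)^{2} = \left(\frac{1}{133} - 6 \left(3 + \sqrt{-91}\right)\right)^{2} = \left(\frac{1}{133} - 6 \left(3 + i \sqrt{91}\right)\right)^{2} = \left(\frac{1}{133} - \left(18 + 6 i \sqrt{91}\right)\right)^{2} = \left(- \frac{2393}{133} - 6 i \sqrt{91}\right)^{2}$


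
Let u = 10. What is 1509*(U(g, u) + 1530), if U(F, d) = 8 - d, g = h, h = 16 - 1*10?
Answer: 2305752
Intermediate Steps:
h = 6 (h = 16 - 10 = 6)
g = 6
1509*(U(g, u) + 1530) = 1509*((8 - 1*10) + 1530) = 1509*((8 - 10) + 1530) = 1509*(-2 + 1530) = 1509*1528 = 2305752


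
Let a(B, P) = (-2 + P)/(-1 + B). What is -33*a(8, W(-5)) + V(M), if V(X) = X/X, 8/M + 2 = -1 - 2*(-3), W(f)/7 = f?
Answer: 1228/7 ≈ 175.43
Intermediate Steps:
W(f) = 7*f
a(B, P) = (-2 + P)/(-1 + B)
M = 8/3 (M = 8/(-2 + (-1 - 2*(-3))) = 8/(-2 + (-1 + 6)) = 8/(-2 + 5) = 8/3 ≈ 2.6667)
V(X) = 1
-33*a(8, W(-5)) + V(M) = -33*(-2 + 7*(-5))/(-1 + 8) + 1 = -33*(-2 - 35)/7 + 1 = -33*(-37)/7 + 1 = -33*(-37/7) + 1 = 1221/7 + 1 = 1228/7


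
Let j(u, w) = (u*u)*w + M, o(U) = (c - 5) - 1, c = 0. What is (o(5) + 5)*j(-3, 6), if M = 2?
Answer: -56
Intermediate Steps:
o(U) = -6 (o(U) = (0 - 5) - 1 = -5 - 1 = -6)
j(u, w) = 2 + w*u**2 (j(u, w) = (u*u)*w + 2 = u**2*w + 2 = w*u**2 + 2 = 2 + w*u**2)
(o(5) + 5)*j(-3, 6) = (-6 + 5)*(2 + 6*(-3)**2) = -(2 + 6*9) = -(2 + 54) = -1*56 = -56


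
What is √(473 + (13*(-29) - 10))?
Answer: √86 ≈ 9.2736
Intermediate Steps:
√(473 + (13*(-29) - 10)) = √(473 + (-377 - 10)) = √(473 - 387) = √86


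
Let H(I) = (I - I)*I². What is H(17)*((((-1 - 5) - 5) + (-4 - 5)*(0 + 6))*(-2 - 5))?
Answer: 0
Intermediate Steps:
H(I) = 0 (H(I) = 0*I² = 0)
H(17)*((((-1 - 5) - 5) + (-4 - 5)*(0 + 6))*(-2 - 5)) = 0*((((-1 - 5) - 5) + (-4 - 5)*(0 + 6))*(-2 - 5)) = 0*(((-6 - 5) - 9*6)*(-7)) = 0*((-11 - 54)*(-7)) = 0*(-65*(-7)) = 0*455 = 0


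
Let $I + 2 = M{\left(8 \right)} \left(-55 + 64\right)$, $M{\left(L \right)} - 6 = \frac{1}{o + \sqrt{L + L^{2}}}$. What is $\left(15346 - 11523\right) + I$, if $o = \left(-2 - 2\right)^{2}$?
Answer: $\frac{89143}{23} - \frac{27 \sqrt{2}}{92} \approx 3875.4$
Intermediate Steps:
$o = 16$ ($o = \left(-4\right)^{2} = 16$)
$M{\left(L \right)} = 6 + \frac{1}{16 + \sqrt{L + L^{2}}}$
$I = -2 + \frac{9 \left(97 + 36 \sqrt{2}\right)}{16 + 6 \sqrt{2}}$ ($I = -2 + \frac{97 + 6 \sqrt{8 \left(1 + 8\right)}}{16 + \sqrt{8 \left(1 + 8\right)}} \left(-55 + 64\right) = -2 + \frac{97 + 6 \sqrt{8 \cdot 9}}{16 + \sqrt{8 \cdot 9}} \cdot 9 = -2 + \frac{97 + 6 \sqrt{72}}{16 + \sqrt{72}} \cdot 9 = -2 + \frac{97 + 6 \cdot 6 \sqrt{2}}{16 + 6 \sqrt{2}} \cdot 9 = -2 + \frac{97 + 36 \sqrt{2}}{16 + 6 \sqrt{2}} \cdot 9 = -2 + \frac{9 \left(97 + 36 \sqrt{2}\right)}{16 + 6 \sqrt{2}} \approx 52.368$)
$\left(15346 - 11523\right) + I = \left(15346 - 11523\right) + \left(\frac{1214}{23} - \frac{27 \sqrt{2}}{92}\right) = 3823 + \left(\frac{1214}{23} - \frac{27 \sqrt{2}}{92}\right) = \frac{89143}{23} - \frac{27 \sqrt{2}}{92}$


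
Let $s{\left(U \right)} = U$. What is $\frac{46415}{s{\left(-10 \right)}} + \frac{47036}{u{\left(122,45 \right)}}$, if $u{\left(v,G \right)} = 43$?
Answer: $- \frac{305097}{86} \approx -3547.6$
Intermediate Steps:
$\frac{46415}{s{\left(-10 \right)}} + \frac{47036}{u{\left(122,45 \right)}} = \frac{46415}{-10} + \frac{47036}{43} = 46415 \left(- \frac{1}{10}\right) + 47036 \cdot \frac{1}{43} = - \frac{9283}{2} + \frac{47036}{43} = - \frac{305097}{86}$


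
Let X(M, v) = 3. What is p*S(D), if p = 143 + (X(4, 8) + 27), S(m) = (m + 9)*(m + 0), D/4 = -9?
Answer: 168156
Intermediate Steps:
D = -36 (D = 4*(-9) = -36)
S(m) = m*(9 + m) (S(m) = (9 + m)*m = m*(9 + m))
p = 173 (p = 143 + (3 + 27) = 143 + 30 = 173)
p*S(D) = 173*(-36*(9 - 36)) = 173*(-36*(-27)) = 173*972 = 168156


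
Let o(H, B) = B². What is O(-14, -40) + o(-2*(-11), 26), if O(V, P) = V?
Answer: 662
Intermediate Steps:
O(-14, -40) + o(-2*(-11), 26) = -14 + 26² = -14 + 676 = 662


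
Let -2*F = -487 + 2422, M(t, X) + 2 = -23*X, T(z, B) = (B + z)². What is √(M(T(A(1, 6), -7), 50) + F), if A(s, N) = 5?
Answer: 3*I*√942/2 ≈ 46.038*I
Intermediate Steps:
M(t, X) = -2 - 23*X
F = -1935/2 (F = -(-487 + 2422)/2 = -½*1935 = -1935/2 ≈ -967.50)
√(M(T(A(1, 6), -7), 50) + F) = √((-2 - 23*50) - 1935/2) = √((-2 - 1150) - 1935/2) = √(-1152 - 1935/2) = √(-4239/2) = 3*I*√942/2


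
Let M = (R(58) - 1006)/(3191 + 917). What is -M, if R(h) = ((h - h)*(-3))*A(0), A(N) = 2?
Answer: 503/2054 ≈ 0.24489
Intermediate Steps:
R(h) = 0 (R(h) = ((h - h)*(-3))*2 = (0*(-3))*2 = 0*2 = 0)
M = -503/2054 (M = (0 - 1006)/(3191 + 917) = -1006/4108 = -1006*1/4108 = -503/2054 ≈ -0.24489)
-M = -1*(-503/2054) = 503/2054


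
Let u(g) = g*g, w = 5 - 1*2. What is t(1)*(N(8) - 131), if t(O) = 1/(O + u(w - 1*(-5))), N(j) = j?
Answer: -123/65 ≈ -1.8923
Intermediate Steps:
w = 3 (w = 5 - 2 = 3)
u(g) = g²
t(O) = 1/(64 + O) (t(O) = 1/(O + (3 - 1*(-5))²) = 1/(O + (3 + 5)²) = 1/(O + 8²) = 1/(O + 64) = 1/(64 + O))
t(1)*(N(8) - 131) = (8 - 131)/(64 + 1) = -123/65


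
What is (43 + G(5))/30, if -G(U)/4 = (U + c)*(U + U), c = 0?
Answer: -157/30 ≈ -5.2333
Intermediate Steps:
G(U) = -8*U**2 (G(U) = -4*(U + 0)*(U + U) = -4*U*2*U = -8*U**2)
(43 + G(5))/30 = (43 - 8*5**2)/30 = (43 - 8*25)/30 = (43 - 200)/30 = (1/30)*(-157) = -157/30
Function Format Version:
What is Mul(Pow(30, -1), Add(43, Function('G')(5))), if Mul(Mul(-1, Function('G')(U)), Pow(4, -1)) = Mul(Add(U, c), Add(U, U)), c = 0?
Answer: Rational(-157, 30) ≈ -5.2333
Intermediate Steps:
Function('G')(U) = Mul(-8, Pow(U, 2)) (Function('G')(U) = Mul(-4, Mul(Add(U, 0), Add(U, U))) = Mul(-4, Mul(U, Mul(2, U))) = Mul(-4, Mul(2, Pow(U, 2))) = Mul(-8, Pow(U, 2)))
Mul(Pow(30, -1), Add(43, Function('G')(5))) = Mul(Pow(30, -1), Add(43, Mul(-8, Pow(5, 2)))) = Mul(Rational(1, 30), Add(43, Mul(-8, 25))) = Mul(Rational(1, 30), Add(43, -200)) = Mul(Rational(1, 30), -157) = Rational(-157, 30)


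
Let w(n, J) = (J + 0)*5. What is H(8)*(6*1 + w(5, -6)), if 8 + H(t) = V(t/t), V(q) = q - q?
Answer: 192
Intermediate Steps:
V(q) = 0
H(t) = -8 (H(t) = -8 + 0 = -8)
w(n, J) = 5*J (w(n, J) = J*5 = 5*J)
H(8)*(6*1 + w(5, -6)) = -8*(6*1 + 5*(-6)) = -8*(6 - 30) = -8*(-24) = 192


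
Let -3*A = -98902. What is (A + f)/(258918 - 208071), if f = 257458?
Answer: 871276/152541 ≈ 5.7117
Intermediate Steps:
A = 98902/3 (A = -⅓*(-98902) = 98902/3 ≈ 32967.)
(A + f)/(258918 - 208071) = (98902/3 + 257458)/(258918 - 208071) = (871276/3)/50847 = (871276/3)*(1/50847) = 871276/152541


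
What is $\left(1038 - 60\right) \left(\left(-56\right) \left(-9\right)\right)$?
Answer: $492912$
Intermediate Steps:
$\left(1038 - 60\right) \left(\left(-56\right) \left(-9\right)\right) = 978 \cdot 504 = 492912$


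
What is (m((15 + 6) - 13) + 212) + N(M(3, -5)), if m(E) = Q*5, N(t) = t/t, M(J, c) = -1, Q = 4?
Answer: 233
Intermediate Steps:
N(t) = 1
m(E) = 20 (m(E) = 4*5 = 20)
(m((15 + 6) - 13) + 212) + N(M(3, -5)) = (20 + 212) + 1 = 232 + 1 = 233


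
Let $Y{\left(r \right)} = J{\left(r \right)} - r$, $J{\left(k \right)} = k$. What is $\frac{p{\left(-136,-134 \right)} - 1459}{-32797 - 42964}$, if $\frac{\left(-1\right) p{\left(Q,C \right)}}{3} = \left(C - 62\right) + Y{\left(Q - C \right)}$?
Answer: $\frac{871}{75761} \approx 0.011497$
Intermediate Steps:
$Y{\left(r \right)} = 0$ ($Y{\left(r \right)} = r - r = 0$)
$p{\left(Q,C \right)} = 186 - 3 C$ ($p{\left(Q,C \right)} = - 3 \left(\left(C - 62\right) + 0\right) = - 3 \left(\left(-62 + C\right) + 0\right) = - 3 \left(-62 + C\right) = 186 - 3 C$)
$\frac{p{\left(-136,-134 \right)} - 1459}{-32797 - 42964} = \frac{\left(186 - -402\right) - 1459}{-32797 - 42964} = \frac{\left(186 + 402\right) - 1459}{-75761} = \left(588 - 1459\right) \left(- \frac{1}{75761}\right) = \left(-871\right) \left(- \frac{1}{75761}\right) = \frac{871}{75761}$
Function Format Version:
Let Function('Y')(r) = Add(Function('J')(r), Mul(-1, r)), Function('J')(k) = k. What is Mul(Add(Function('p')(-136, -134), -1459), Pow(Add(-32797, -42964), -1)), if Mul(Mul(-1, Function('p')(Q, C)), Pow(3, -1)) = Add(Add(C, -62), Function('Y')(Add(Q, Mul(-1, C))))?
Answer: Rational(871, 75761) ≈ 0.011497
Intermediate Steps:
Function('Y')(r) = 0 (Function('Y')(r) = Add(r, Mul(-1, r)) = 0)
Function('p')(Q, C) = Add(186, Mul(-3, C)) (Function('p')(Q, C) = Mul(-3, Add(Add(C, -62), 0)) = Mul(-3, Add(Add(-62, C), 0)) = Mul(-3, Add(-62, C)) = Add(186, Mul(-3, C)))
Mul(Add(Function('p')(-136, -134), -1459), Pow(Add(-32797, -42964), -1)) = Mul(Add(Add(186, Mul(-3, -134)), -1459), Pow(Add(-32797, -42964), -1)) = Mul(Add(Add(186, 402), -1459), Pow(-75761, -1)) = Mul(Add(588, -1459), Rational(-1, 75761)) = Mul(-871, Rational(-1, 75761)) = Rational(871, 75761)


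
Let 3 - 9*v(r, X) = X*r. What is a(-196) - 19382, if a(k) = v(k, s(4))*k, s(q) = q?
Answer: -328690/9 ≈ -36521.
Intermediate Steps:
v(r, X) = ⅓ - X*r/9
a(k) = k*(⅓ - 4*k/9) (a(k) = (⅓ - ⅑*4*k)*k = (⅓ - 4*k/9)*k = k*(⅓ - 4*k/9))
a(-196) - 19382 = (⅑)*(-196)*(3 - 4*(-196)) - 19382 = (⅑)*(-196)*(3 + 784) - 19382 = (⅑)*(-196)*787 - 19382 = -154252/9 - 19382 = -328690/9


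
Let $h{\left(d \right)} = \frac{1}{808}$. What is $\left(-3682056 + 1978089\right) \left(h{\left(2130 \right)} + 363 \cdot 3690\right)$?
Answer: $- \frac{1844189445115887}{808} \approx -2.2824 \cdot 10^{12}$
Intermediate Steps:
$h{\left(d \right)} = \frac{1}{808}$
$\left(-3682056 + 1978089\right) \left(h{\left(2130 \right)} + 363 \cdot 3690\right) = \left(-3682056 + 1978089\right) \left(\frac{1}{808} + 363 \cdot 3690\right) = - 1703967 \left(\frac{1}{808} + 1339470\right) = \left(-1703967\right) \frac{1082291761}{808} = - \frac{1844189445115887}{808}$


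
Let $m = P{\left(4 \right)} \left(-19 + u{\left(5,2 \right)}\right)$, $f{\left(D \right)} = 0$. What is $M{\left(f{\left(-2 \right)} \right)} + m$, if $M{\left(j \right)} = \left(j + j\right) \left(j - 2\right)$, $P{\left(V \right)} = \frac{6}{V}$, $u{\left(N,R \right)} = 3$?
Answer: $-24$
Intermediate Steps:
$M{\left(j \right)} = 2 j \left(-2 + j\right)$
$m = -24$ ($m = \frac{6}{4} \left(-19 + 3\right) = 6 \cdot \frac{1}{4} \left(-16\right) = \frac{3}{2} \left(-16\right) = -24$)
$M{\left(f{\left(-2 \right)} \right)} + m = 2 \cdot 0 \left(-2 + 0\right) - 24 = 2 \cdot 0 \left(-2\right) - 24 = 0 - 24 = -24$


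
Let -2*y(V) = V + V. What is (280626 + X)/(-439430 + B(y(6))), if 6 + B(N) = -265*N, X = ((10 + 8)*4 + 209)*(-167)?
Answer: -233699/437846 ≈ -0.53375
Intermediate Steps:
y(V) = -V (y(V) = -(V + V)/2 = -V)
X = -46927 (X = (18*4 + 209)*(-167) = (72 + 209)*(-167) = 281*(-167) = -46927)
B(N) = -6 - 265*N
(280626 + X)/(-439430 + B(y(6))) = (280626 - 46927)/(-439430 + (-6 - (-265)*6)) = 233699/(-439430 + (-6 - 265*(-6))) = 233699/(-439430 + (-6 + 1590)) = 233699/(-439430 + 1584) = 233699/(-437846) = 233699*(-1/437846) = -233699/437846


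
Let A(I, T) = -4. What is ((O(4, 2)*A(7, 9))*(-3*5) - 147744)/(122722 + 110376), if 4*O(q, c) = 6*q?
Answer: -73692/116549 ≈ -0.63228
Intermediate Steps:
O(q, c) = 3*q/2 (O(q, c) = (6*q)/4 = 3*q/2)
((O(4, 2)*A(7, 9))*(-3*5) - 147744)/(122722 + 110376) = ((((3/2)*4)*(-4))*(-3*5) - 147744)/(122722 + 110376) = ((6*(-4))*(-15) - 147744)/233098 = (-24*(-15) - 147744)*(1/233098) = (360 - 147744)*(1/233098) = -147384*1/233098 = -73692/116549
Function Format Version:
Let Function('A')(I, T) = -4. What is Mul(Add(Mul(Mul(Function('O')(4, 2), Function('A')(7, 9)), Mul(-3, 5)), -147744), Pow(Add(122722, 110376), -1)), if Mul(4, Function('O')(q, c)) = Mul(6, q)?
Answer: Rational(-73692, 116549) ≈ -0.63228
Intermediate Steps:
Function('O')(q, c) = Mul(Rational(3, 2), q) (Function('O')(q, c) = Mul(Rational(1, 4), Mul(6, q)) = Mul(Rational(3, 2), q))
Mul(Add(Mul(Mul(Function('O')(4, 2), Function('A')(7, 9)), Mul(-3, 5)), -147744), Pow(Add(122722, 110376), -1)) = Mul(Add(Mul(Mul(Mul(Rational(3, 2), 4), -4), Mul(-3, 5)), -147744), Pow(Add(122722, 110376), -1)) = Mul(Add(Mul(Mul(6, -4), -15), -147744), Pow(233098, -1)) = Mul(Add(Mul(-24, -15), -147744), Rational(1, 233098)) = Mul(Add(360, -147744), Rational(1, 233098)) = Mul(-147384, Rational(1, 233098)) = Rational(-73692, 116549)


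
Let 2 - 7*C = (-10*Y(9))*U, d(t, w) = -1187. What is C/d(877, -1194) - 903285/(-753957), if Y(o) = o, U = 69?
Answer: 313534909/696069857 ≈ 0.45044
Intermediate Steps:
C = 6212/7 (C = 2/7 - (-10*9)*69/7 = 2/7 - (-90)*69/7 = 2/7 - 1/7*(-6210) = 2/7 + 6210/7 = 6212/7 ≈ 887.43)
C/d(877, -1194) - 903285/(-753957) = (6212/7)/(-1187) - 903285/(-753957) = (6212/7)*(-1/1187) - 903285*(-1/753957) = -6212/8309 + 100365/83773 = 313534909/696069857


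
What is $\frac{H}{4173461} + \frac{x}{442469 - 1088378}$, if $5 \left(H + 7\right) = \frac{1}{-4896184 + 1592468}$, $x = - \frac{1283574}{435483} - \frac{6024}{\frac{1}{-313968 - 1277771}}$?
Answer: $- \frac{95956818926059603580414179729}{6463836428269293124957620} \approx -14845.0$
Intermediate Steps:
$x = \frac{1391895951645638}{145161}$ ($x = \left(-1283574\right) \frac{1}{435483} - \frac{6024}{\frac{1}{-1591739}} = - \frac{427858}{145161} - \frac{6024}{- \frac{1}{1591739}} = - \frac{427858}{145161} - -9588635736 = - \frac{427858}{145161} + 9588635736 = \frac{1391895951645638}{145161} \approx 9.5886 \cdot 10^{9}$)
$H = - \frac{115630061}{16518580}$ ($H = -7 + \frac{1}{5 \left(-4896184 + 1592468\right)} = -7 + \frac{1}{5 \left(-3303716\right)} = -7 + \frac{1}{5} \left(- \frac{1}{3303716}\right) = -7 - \frac{1}{16518580} = - \frac{115630061}{16518580} \approx -7.0$)
$\frac{H}{4173461} + \frac{x}{442469 - 1088378} = - \frac{115630061}{16518580 \cdot 4173461} + \frac{1391895951645638}{145161 \left(442469 - 1088378\right)} = \left(- \frac{115630061}{16518580}\right) \frac{1}{4173461} + \frac{1391895951645638}{145161 \left(442469 - 1088378\right)} = - \frac{115630061}{68939649405380} + \frac{1391895951645638}{145161 \left(-645909\right)} = - \frac{115630061}{68939649405380} + \frac{1391895951645638}{145161} \left(- \frac{1}{645909}\right) = - \frac{115630061}{68939649405380} - \frac{1391895951645638}{93760796349} = - \frac{95956818926059603580414179729}{6463836428269293124957620}$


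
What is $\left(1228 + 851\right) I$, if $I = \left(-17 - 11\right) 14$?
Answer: $-814968$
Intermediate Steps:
$I = -392$ ($I = \left(-28\right) 14 = -392$)
$\left(1228 + 851\right) I = \left(1228 + 851\right) \left(-392\right) = 2079 \left(-392\right) = -814968$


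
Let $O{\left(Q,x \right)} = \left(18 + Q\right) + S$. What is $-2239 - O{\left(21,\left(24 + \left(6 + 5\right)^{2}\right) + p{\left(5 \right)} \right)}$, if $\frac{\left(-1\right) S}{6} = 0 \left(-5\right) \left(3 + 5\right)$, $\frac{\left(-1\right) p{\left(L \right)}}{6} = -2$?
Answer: $-2278$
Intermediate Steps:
$p{\left(L \right)} = 12$ ($p{\left(L \right)} = \left(-6\right) \left(-2\right) = 12$)
$S = 0$ ($S = - 6 \cdot 0 \left(-5\right) \left(3 + 5\right) = - 6 \cdot 0 \cdot 8 = \left(-6\right) 0 = 0$)
$O{\left(Q,x \right)} = 18 + Q$ ($O{\left(Q,x \right)} = \left(18 + Q\right) + 0 = 18 + Q$)
$-2239 - O{\left(21,\left(24 + \left(6 + 5\right)^{2}\right) + p{\left(5 \right)} \right)} = -2239 - \left(18 + 21\right) = -2239 - 39 = -2278$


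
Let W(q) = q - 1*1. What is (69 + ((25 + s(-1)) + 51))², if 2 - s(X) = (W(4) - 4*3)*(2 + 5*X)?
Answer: 14400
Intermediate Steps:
W(q) = -1 + q (W(q) = q - 1 = -1 + q)
s(X) = 20 + 45*X (s(X) = 2 - ((-1 + 4) - 4*3)*(2 + 5*X) = 2 - (3 - 12)*(2 + 5*X) = 2 - (-9)*(2 + 5*X) = 2 - (-18 - 45*X) = 2 + (18 + 45*X) = 20 + 45*X)
(69 + ((25 + s(-1)) + 51))² = (69 + ((25 + (20 + 45*(-1))) + 51))² = (69 + ((25 + (20 - 45)) + 51))² = (69 + ((25 - 25) + 51))² = (69 + (0 + 51))² = (69 + 51)² = 120² = 14400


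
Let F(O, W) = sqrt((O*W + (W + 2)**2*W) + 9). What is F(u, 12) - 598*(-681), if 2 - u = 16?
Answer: 407238 + sqrt(2193) ≈ 4.0729e+5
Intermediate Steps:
u = -14 (u = 2 - 1*16 = 2 - 16 = -14)
F(O, W) = sqrt(9 + O*W + W*(2 + W)**2) (F(O, W) = sqrt((O*W + (2 + W)**2*W) + 9) = sqrt((O*W + W*(2 + W)**2) + 9) = sqrt(9 + O*W + W*(2 + W)**2))
F(u, 12) - 598*(-681) = sqrt(9 - 14*12 + 12*(2 + 12)**2) - 598*(-681) = sqrt(9 - 168 + 12*14**2) + 407238 = sqrt(9 - 168 + 12*196) + 407238 = sqrt(9 - 168 + 2352) + 407238 = sqrt(2193) + 407238 = 407238 + sqrt(2193)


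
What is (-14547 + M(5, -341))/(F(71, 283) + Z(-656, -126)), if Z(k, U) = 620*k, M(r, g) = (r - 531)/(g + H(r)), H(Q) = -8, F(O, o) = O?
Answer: 5076377/141920501 ≈ 0.035769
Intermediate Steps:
M(r, g) = (-531 + r)/(-8 + g) (M(r, g) = (r - 531)/(g - 8) = (-531 + r)/(-8 + g))
(-14547 + M(5, -341))/(F(71, 283) + Z(-656, -126)) = (-14547 + (-531 + 5)/(-8 - 341))/(71 + 620*(-656)) = (-14547 - 526/(-349))/(71 - 406720) = (-14547 - 1/349*(-526))/(-406649) = (-14547 + 526/349)*(-1/406649) = -5076377/349*(-1/406649) = 5076377/141920501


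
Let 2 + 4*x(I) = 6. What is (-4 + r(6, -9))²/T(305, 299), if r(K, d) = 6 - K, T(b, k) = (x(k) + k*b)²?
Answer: 1/519794401 ≈ 1.9238e-9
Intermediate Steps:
x(I) = 1 (x(I) = -½ + (¼)*6 = -½ + 3/2 = 1)
T(b, k) = (1 + b*k)² (T(b, k) = (1 + k*b)² = (1 + b*k)²)
(-4 + r(6, -9))²/T(305, 299) = (-4 + (6 - 1*6))²/((1 + 305*299)²) = (-4 + (6 - 6))²/((1 + 91195)²) = (-4 + 0)²/(91196²) = (-4)²/8316710416 = 16*(1/8316710416) = 1/519794401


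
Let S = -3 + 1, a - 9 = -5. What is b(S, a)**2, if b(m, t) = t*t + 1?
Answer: 289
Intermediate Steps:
a = 4 (a = 9 - 5 = 4)
S = -2
b(m, t) = 1 + t**2 (b(m, t) = t**2 + 1 = 1 + t**2)
b(S, a)**2 = (1 + 4**2)**2 = (1 + 16)**2 = 17**2 = 289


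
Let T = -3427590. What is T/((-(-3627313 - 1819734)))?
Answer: -3427590/5447047 ≈ -0.62926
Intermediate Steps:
T/((-(-3627313 - 1819734))) = -3427590*(-1/(-3627313 - 1819734)) = -3427590/((-1*(-5447047))) = -3427590/5447047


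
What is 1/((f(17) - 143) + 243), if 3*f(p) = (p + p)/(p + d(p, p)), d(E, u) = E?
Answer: 3/301 ≈ 0.0099668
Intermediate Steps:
f(p) = ⅓ (f(p) = ((p + p)/(p + p))/3 = ((2*p)/((2*p)))/3 = ((2*p)*(1/(2*p)))/3 = (⅓)*1 = ⅓)
1/((f(17) - 143) + 243) = 1/((⅓ - 143) + 243) = 1/(-428/3 + 243) = 1/(301/3) = 3/301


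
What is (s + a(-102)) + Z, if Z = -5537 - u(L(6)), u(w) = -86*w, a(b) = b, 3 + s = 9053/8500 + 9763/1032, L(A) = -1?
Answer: -12538421951/2193000 ≈ -5717.5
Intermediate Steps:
s = 16503049/2193000 (s = -3 + (9053/8500 + 9763/1032) = -3 + 23082049/2193000 = 16503049/2193000 ≈ 7.5253)
Z = -5623 (Z = -5537 - (-86)*(-1) = -5537 - 1*86 = -5537 - 86 = -5623)
(s + a(-102)) + Z = (16503049/2193000 - 102) - 5623 = -207182951/2193000 - 5623 = -12538421951/2193000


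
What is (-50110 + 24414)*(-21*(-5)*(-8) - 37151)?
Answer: 976216736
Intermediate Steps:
(-50110 + 24414)*(-21*(-5)*(-8) - 37151) = -25696*(105*(-8) - 37151) = -25696*(-840 - 37151) = -25696*(-37991) = 976216736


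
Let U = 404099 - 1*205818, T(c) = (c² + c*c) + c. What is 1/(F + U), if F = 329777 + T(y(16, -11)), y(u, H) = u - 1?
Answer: 1/528523 ≈ 1.8921e-6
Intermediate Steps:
y(u, H) = -1 + u
T(c) = c + 2*c² (T(c) = (c² + c²) + c = 2*c² + c = c + 2*c²)
F = 330242 (F = 329777 + (-1 + 16)*(1 + 2*(-1 + 16)) = 329777 + 15*(1 + 2*15) = 329777 + 15*(1 + 30) = 329777 + 15*31 = 329777 + 465 = 330242)
U = 198281 (U = 404099 - 205818 = 198281)
1/(F + U) = 1/(330242 + 198281) = 1/528523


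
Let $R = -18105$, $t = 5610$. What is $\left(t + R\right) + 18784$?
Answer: $6289$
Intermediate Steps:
$\left(t + R\right) + 18784 = \left(5610 - 18105\right) + 18784 = -12495 + 18784 = 6289$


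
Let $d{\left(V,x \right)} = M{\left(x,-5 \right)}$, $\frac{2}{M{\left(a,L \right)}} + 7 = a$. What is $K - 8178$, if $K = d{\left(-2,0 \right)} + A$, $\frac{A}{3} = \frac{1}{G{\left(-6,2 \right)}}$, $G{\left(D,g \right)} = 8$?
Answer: $- \frac{457963}{56} \approx -8177.9$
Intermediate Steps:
$M{\left(a,L \right)} = \frac{2}{-7 + a}$
$d{\left(V,x \right)} = \frac{2}{-7 + x}$
$A = \frac{3}{8} \approx 0.375$
$K = \frac{5}{56}$ ($K = \frac{2}{-7 + 0} + \frac{3}{8} = \frac{2}{-7} + \frac{3}{8} = 2 \left(- \frac{1}{7}\right) + \frac{3}{8} = - \frac{2}{7} + \frac{3}{8} = \frac{5}{56} \approx 0.089286$)
$K - 8178 = \frac{5}{56} - 8178 = - \frac{457963}{56}$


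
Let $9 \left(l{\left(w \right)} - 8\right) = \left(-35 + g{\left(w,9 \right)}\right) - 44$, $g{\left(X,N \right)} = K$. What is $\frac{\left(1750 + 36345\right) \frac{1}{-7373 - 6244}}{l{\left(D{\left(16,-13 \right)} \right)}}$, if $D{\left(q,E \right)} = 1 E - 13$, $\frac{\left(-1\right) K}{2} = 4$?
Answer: $\frac{7619}{4539} \approx 1.6786$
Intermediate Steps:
$K = -8$ ($K = \left(-2\right) 4 = -8$)
$g{\left(X,N \right)} = -8$
$D{\left(q,E \right)} = -13 + E$ ($D{\left(q,E \right)} = E - 13 = -13 + E$)
$l{\left(w \right)} = - \frac{5}{3}$ ($l{\left(w \right)} = 8 + \frac{\left(-35 - 8\right) - 44}{9} = 8 + \frac{-43 - 44}{9} = 8 + \frac{1}{9} \left(-87\right) = 8 - \frac{29}{3} = - \frac{5}{3}$)
$\frac{\left(1750 + 36345\right) \frac{1}{-7373 - 6244}}{l{\left(D{\left(16,-13 \right)} \right)}} = \frac{\left(1750 + 36345\right) \frac{1}{-7373 - 6244}}{- \frac{5}{3}} = \frac{38095}{-13617} \left(- \frac{3}{5}\right) = 38095 \left(- \frac{1}{13617}\right) \left(- \frac{3}{5}\right) = \left(- \frac{38095}{13617}\right) \left(- \frac{3}{5}\right) = \frac{7619}{4539}$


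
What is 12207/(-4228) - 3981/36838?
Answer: -233256567/77875532 ≈ -2.9952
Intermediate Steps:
12207/(-4228) - 3981/36838 = 12207*(-1/4228) - 3981*1/36838 = -12207/4228 - 3981/36838 = -233256567/77875532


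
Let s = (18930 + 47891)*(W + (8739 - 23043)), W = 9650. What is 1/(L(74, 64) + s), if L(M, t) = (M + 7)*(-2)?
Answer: -1/310985096 ≈ -3.2156e-9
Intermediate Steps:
L(M, t) = -14 - 2*M (L(M, t) = (7 + M)*(-2) = -14 - 2*M)
s = -310984934 (s = (18930 + 47891)*(9650 + (8739 - 23043)) = 66821*(9650 - 14304) = 66821*(-4654) = -310984934)
1/(L(74, 64) + s) = 1/((-14 - 2*74) - 310984934) = 1/((-14 - 148) - 310984934) = 1/(-162 - 310984934) = 1/(-310985096) = -1/310985096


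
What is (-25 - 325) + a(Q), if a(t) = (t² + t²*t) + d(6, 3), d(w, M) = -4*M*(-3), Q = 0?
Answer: -314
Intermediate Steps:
d(w, M) = 12*M
a(t) = 36 + t² + t³ (a(t) = (t² + t²*t) + 12*3 = (t² + t³) + 36 = 36 + t² + t³)
(-25 - 325) + a(Q) = (-25 - 325) + (36 + 0² + 0³) = -350 + (36 + 0 + 0) = -350 + 36 = -314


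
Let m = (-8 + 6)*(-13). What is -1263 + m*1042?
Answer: 25829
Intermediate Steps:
m = 26 (m = -2*(-13) = 26)
-1263 + m*1042 = -1263 + 26*1042 = -1263 + 27092 = 25829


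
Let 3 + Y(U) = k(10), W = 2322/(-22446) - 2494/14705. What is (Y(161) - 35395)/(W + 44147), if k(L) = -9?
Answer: -15099138115/18826150974 ≈ -0.80203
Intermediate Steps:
W = -116441/426445 (W = 2322*(-1/22446) - 2494*1/14705 = -3/29 - 2494/14705 = -116441/426445 ≈ -0.27305)
Y(U) = -12 (Y(U) = -3 - 9 = -12)
(Y(161) - 35395)/(W + 44147) = (-12 - 35395)/(-116441/426445 + 44147) = -35407/18826150974/426445 = -35407*426445/18826150974 = -15099138115/18826150974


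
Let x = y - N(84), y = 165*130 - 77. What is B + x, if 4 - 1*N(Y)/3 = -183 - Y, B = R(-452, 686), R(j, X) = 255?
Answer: 20815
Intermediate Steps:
y = 21373 (y = 21450 - 77 = 21373)
B = 255
N(Y) = 561 + 3*Y (N(Y) = 12 - 3*(-183 - Y) = 12 + (549 + 3*Y) = 561 + 3*Y)
x = 20560 (x = 21373 - (561 + 3*84) = 21373 - (561 + 252) = 21373 - 1*813 = 21373 - 813 = 20560)
B + x = 255 + 20560 = 20815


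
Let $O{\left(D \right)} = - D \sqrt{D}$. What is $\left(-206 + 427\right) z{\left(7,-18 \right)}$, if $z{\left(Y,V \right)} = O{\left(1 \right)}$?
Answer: $-221$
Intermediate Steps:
$O{\left(D \right)} = - D^{\frac{3}{2}}$
$z{\left(Y,V \right)} = -1$ ($z{\left(Y,V \right)} = - 1^{\frac{3}{2}} = \left(-1\right) 1 = -1$)
$\left(-206 + 427\right) z{\left(7,-18 \right)} = \left(-206 + 427\right) \left(-1\right) = 221 \left(-1\right) = -221$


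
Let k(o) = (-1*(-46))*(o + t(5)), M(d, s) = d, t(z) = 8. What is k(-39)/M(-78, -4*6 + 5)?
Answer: 713/39 ≈ 18.282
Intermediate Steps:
k(o) = 368 + 46*o (k(o) = (-1*(-46))*(o + 8) = 46*(8 + o) = 368 + 46*o)
k(-39)/M(-78, -4*6 + 5) = (368 + 46*(-39))/(-78) = (368 - 1794)*(-1/78) = -1426*(-1/78) = 713/39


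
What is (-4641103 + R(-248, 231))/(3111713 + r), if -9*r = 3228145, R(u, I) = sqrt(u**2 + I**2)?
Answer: -41769927/24777272 + 9*sqrt(114865)/24777272 ≈ -1.6857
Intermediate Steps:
R(u, I) = sqrt(I**2 + u**2)
r = -3228145/9 (r = -1/9*3228145 = -3228145/9 ≈ -3.5868e+5)
(-4641103 + R(-248, 231))/(3111713 + r) = (-4641103 + sqrt(231**2 + (-248)**2))/(3111713 - 3228145/9) = (-4641103 + sqrt(53361 + 61504))/(24777272/9) = (-4641103 + sqrt(114865))*(9/24777272) = -41769927/24777272 + 9*sqrt(114865)/24777272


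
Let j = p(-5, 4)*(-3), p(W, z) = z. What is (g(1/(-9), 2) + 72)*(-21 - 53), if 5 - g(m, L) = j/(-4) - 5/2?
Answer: -5661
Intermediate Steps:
j = -12 (j = 4*(-3) = -12)
g(m, L) = 9/2 (g(m, L) = 5 - (-12/(-4) - 5/2) = 5 - (-12*(-¼) - 5*½) = 5 - (3 - 5/2) = 5 - 1*½ = 5 - ½ = 9/2)
(g(1/(-9), 2) + 72)*(-21 - 53) = (9/2 + 72)*(-21 - 53) = (153/2)*(-74) = -5661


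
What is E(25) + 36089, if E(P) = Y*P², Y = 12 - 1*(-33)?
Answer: 64214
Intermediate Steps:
Y = 45 (Y = 12 + 33 = 45)
E(P) = 45*P²
E(25) + 36089 = 45*25² + 36089 = 45*625 + 36089 = 28125 + 36089 = 64214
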